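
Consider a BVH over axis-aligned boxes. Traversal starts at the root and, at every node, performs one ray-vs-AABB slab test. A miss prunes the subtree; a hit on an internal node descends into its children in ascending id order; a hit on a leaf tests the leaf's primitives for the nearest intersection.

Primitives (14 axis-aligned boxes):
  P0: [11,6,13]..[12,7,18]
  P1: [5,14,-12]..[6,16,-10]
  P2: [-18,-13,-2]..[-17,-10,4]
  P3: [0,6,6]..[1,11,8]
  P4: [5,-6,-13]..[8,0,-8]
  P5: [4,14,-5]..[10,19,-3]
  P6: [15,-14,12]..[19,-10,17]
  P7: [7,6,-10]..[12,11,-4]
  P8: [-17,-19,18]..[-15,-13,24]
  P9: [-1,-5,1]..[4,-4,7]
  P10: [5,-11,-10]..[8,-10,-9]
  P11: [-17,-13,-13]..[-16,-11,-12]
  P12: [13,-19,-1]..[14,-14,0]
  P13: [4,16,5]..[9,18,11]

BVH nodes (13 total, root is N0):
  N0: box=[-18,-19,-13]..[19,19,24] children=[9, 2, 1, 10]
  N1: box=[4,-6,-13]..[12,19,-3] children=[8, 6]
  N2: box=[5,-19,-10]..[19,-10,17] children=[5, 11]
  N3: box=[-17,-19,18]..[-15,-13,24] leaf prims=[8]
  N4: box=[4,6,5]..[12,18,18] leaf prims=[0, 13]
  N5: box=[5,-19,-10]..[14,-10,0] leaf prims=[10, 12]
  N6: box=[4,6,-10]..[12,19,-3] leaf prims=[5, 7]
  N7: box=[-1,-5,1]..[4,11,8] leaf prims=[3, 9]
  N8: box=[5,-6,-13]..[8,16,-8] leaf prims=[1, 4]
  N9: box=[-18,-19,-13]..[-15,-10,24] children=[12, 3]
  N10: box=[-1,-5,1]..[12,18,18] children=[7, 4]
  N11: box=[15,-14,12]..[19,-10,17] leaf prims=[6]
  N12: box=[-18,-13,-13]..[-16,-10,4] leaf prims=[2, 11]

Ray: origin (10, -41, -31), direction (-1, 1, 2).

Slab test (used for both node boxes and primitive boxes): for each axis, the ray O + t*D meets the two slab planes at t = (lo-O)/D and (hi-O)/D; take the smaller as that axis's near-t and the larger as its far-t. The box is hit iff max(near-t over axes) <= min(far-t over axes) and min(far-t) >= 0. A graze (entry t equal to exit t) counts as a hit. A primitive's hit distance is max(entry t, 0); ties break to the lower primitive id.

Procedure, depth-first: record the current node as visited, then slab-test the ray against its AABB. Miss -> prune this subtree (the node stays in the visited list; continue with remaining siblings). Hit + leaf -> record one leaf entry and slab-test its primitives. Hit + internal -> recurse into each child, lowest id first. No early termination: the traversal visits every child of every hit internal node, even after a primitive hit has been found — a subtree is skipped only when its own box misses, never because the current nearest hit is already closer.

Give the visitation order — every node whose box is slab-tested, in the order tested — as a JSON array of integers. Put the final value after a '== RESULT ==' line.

Traverse from the root:
N0 x:[-9,28] y:[22,60] z:[9,55/2] -> hit [22,55/2], descend [1, 2, 9, 10]
  N1 x:[-2,6] y:[35,60] z:[9,14] -> miss, prune
  N2 x:[-9,5] y:[22,31] z:[21/2,24] -> miss, prune
  N9 x:[25,28] y:[22,31] z:[9,55/2] -> hit [25,55/2], descend [3, 12]
    N3 x:[25,27] y:[22,28] z:[49/2,55/2] -> hit [25,27] leaf, test {P8@t=25}
    N12 x:[26,28] y:[28,31] z:[9,35/2] -> miss, prune
  N10 x:[-2,11] y:[36,59] z:[16,49/2] -> miss, prune

order=[0, 1, 2, 9, 3, 12, 10]  |boxes|=7  |leaves|=1  hit=P8

== RESULT ==
[0, 1, 2, 9, 3, 12, 10]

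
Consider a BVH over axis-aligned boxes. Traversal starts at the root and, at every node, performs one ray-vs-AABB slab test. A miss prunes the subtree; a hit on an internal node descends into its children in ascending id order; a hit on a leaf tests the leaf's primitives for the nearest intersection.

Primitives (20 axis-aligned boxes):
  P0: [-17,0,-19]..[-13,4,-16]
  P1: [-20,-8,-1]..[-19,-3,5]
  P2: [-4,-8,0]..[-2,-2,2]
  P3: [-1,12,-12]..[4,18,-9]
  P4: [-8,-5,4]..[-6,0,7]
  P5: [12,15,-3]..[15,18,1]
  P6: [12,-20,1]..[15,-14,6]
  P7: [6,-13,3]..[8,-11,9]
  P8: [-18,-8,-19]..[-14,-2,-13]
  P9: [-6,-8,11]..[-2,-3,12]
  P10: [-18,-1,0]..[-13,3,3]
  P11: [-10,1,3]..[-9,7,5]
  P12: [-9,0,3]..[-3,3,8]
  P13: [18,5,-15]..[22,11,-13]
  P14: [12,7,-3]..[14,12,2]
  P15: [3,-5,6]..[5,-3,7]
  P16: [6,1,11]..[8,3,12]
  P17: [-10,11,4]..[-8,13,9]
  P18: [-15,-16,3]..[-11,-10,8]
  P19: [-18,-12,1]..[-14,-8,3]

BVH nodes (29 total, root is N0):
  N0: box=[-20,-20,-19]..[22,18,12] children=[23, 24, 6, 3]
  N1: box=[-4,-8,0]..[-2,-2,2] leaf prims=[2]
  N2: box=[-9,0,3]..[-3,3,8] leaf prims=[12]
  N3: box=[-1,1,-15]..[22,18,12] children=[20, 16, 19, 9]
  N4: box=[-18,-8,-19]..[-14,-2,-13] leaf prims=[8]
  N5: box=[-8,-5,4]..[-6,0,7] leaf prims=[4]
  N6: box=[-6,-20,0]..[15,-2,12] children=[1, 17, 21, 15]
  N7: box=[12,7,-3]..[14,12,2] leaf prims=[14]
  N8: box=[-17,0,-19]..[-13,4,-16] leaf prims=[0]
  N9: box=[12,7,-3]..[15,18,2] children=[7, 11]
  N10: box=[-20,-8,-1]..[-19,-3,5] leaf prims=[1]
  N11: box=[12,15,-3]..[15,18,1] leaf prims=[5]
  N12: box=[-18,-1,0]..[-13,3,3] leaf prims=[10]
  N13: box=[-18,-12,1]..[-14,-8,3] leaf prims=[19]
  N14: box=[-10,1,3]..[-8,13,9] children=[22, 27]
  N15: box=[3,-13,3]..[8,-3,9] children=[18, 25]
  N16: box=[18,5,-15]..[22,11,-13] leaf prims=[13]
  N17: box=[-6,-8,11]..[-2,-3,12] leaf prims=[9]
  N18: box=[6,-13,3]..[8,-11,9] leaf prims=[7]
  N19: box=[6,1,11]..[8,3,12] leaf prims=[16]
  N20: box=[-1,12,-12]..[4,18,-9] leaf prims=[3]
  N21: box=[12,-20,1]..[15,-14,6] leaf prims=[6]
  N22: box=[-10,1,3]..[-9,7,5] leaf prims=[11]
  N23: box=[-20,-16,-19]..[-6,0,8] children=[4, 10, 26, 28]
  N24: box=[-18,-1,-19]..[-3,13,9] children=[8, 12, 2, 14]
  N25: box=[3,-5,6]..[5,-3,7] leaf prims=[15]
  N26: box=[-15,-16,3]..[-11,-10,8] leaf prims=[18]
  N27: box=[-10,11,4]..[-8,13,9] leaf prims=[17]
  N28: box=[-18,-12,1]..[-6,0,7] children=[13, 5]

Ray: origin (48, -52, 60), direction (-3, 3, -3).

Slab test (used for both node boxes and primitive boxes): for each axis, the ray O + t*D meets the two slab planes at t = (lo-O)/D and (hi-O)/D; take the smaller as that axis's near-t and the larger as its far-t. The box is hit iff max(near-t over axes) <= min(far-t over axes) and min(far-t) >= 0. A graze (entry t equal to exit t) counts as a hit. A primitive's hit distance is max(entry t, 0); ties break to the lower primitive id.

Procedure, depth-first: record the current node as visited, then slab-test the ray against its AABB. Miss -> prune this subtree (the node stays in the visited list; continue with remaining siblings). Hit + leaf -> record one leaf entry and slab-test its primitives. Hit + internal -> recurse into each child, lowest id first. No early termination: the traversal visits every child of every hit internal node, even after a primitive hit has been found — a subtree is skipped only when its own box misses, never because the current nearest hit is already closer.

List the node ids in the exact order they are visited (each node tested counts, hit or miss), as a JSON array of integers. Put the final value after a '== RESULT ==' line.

Traverse from the root:
N0 x:[26/3,68/3] y:[32/3,70/3] z:[16,79/3] -> hit [16,68/3], descend [3, 6, 23, 24]
  N3 x:[26/3,49/3] y:[53/3,70/3] z:[16,25] -> miss, prune
  N6 x:[11,18] y:[32/3,50/3] z:[16,20] -> hit [16,50/3], descend [1, 15, 17, 21]
    N1 x:[50/3,52/3] y:[44/3,50/3] z:[58/3,20] -> miss, prune
    N15 x:[40/3,15] y:[13,49/3] z:[17,19] -> miss, prune
    N17 x:[50/3,18] y:[44/3,49/3] z:[16,49/3] -> miss, prune
    N21 x:[11,12] y:[32/3,38/3] z:[18,59/3] -> miss, prune
  N23 x:[18,68/3] y:[12,52/3] z:[52/3,79/3] -> miss, prune
  N24 x:[17,22] y:[17,65/3] z:[17,79/3] -> hit [17,65/3], descend [2, 8, 12, 14]
    N2 x:[17,19] y:[52/3,55/3] z:[52/3,19] -> hit [52/3,55/3] leaf, test {P12@t=52/3}
    N8 x:[61/3,65/3] y:[52/3,56/3] z:[76/3,79/3] -> miss, prune
    N12 x:[61/3,22] y:[17,55/3] z:[19,20] -> miss, prune
    N14 x:[56/3,58/3] y:[53/3,65/3] z:[17,19] -> hit [56/3,19], descend [22, 27]
      N22 x:[19,58/3] y:[53/3,59/3] z:[55/3,19] -> hit [19,19] leaf, test {P11@t=19}
      N27 x:[56/3,58/3] y:[21,65/3] z:[17,56/3] -> miss, prune

Visited [0, 3, 6, 1, 15, 17, 21, 23, 24, 2, 8, 12, 14, 22, 27]. Tests: 15 box, 2 leaf. Nearest: P12.

== RESULT ==
[0, 3, 6, 1, 15, 17, 21, 23, 24, 2, 8, 12, 14, 22, 27]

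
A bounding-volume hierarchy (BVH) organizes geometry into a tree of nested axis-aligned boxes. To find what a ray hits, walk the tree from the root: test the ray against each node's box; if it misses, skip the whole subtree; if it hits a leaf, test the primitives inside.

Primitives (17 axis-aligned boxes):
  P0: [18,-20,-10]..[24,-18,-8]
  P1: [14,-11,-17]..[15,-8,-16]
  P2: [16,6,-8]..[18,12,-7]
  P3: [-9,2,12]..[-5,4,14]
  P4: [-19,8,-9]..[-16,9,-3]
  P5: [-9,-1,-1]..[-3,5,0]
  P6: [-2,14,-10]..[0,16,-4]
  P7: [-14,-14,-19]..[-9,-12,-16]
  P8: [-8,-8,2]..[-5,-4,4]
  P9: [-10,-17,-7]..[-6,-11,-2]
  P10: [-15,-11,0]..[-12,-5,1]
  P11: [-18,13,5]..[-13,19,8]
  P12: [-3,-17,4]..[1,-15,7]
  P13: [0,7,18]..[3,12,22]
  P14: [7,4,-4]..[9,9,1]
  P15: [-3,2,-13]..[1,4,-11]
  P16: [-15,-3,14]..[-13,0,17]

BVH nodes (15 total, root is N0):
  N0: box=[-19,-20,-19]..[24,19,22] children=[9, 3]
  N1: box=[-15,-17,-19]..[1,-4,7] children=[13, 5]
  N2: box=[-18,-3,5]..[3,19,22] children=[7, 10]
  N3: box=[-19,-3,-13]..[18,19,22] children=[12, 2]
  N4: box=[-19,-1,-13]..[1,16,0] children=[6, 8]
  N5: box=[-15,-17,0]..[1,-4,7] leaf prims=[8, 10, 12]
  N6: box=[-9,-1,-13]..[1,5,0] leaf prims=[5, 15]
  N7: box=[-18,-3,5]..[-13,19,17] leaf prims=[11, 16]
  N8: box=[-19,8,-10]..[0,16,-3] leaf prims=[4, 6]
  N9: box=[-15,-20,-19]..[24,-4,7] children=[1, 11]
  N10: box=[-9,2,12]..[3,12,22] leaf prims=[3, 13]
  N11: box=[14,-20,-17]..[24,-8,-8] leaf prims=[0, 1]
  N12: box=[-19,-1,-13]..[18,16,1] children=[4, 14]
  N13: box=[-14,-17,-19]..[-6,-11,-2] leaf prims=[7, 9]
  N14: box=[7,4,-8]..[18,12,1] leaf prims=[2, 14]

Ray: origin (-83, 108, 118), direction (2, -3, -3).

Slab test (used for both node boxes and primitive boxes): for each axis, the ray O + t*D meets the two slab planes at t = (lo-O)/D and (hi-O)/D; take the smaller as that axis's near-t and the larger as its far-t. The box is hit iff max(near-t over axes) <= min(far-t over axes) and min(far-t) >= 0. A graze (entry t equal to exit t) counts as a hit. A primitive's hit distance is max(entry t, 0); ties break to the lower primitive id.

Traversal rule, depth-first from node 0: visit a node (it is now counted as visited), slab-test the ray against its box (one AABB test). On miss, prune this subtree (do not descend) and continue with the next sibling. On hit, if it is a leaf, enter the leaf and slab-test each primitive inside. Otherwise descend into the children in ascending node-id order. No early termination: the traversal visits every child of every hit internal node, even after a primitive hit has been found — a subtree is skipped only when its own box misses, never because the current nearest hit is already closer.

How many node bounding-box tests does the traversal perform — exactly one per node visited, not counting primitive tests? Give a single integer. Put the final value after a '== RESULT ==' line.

Walk:
N0 x:[32,107/2] y:[89/3,128/3] z:[32,137/3] -> hit [32,128/3], descend [3, 9]
  N3 x:[32,101/2] y:[89/3,37] z:[32,131/3] -> hit [32,37], descend [2, 12]
    N2 x:[65/2,43] y:[89/3,37] z:[32,113/3] -> hit [65/2,37], descend [7, 10]
      N7 x:[65/2,35] y:[89/3,37] z:[101/3,113/3] -> hit [101/3,35] leaf, test {P11(miss), P16(miss)}
      N10 x:[37,43] y:[32,106/3] z:[32,106/3] -> miss, prune
    N12 x:[32,101/2] y:[92/3,109/3] z:[39,131/3] -> miss, prune
  N9 x:[34,107/2] y:[112/3,128/3] z:[37,137/3] -> hit [112/3,128/3], descend [1, 11]
    N1 x:[34,42] y:[112/3,125/3] z:[37,137/3] -> hit [112/3,125/3], descend [5, 13]
      N5 x:[34,42] y:[112/3,125/3] z:[37,118/3] -> hit [112/3,118/3] leaf, test {P8@t=38, P10(miss), P12(miss)}
      N13 x:[69/2,77/2] y:[119/3,125/3] z:[40,137/3] -> miss, prune
    N11 x:[97/2,107/2] y:[116/3,128/3] z:[42,45] -> miss, prune

order=[0, 3, 2, 7, 10, 12, 9, 1, 5, 13, 11]  |boxes|=11  |leaves|=2  hit=P8

== RESULT ==
11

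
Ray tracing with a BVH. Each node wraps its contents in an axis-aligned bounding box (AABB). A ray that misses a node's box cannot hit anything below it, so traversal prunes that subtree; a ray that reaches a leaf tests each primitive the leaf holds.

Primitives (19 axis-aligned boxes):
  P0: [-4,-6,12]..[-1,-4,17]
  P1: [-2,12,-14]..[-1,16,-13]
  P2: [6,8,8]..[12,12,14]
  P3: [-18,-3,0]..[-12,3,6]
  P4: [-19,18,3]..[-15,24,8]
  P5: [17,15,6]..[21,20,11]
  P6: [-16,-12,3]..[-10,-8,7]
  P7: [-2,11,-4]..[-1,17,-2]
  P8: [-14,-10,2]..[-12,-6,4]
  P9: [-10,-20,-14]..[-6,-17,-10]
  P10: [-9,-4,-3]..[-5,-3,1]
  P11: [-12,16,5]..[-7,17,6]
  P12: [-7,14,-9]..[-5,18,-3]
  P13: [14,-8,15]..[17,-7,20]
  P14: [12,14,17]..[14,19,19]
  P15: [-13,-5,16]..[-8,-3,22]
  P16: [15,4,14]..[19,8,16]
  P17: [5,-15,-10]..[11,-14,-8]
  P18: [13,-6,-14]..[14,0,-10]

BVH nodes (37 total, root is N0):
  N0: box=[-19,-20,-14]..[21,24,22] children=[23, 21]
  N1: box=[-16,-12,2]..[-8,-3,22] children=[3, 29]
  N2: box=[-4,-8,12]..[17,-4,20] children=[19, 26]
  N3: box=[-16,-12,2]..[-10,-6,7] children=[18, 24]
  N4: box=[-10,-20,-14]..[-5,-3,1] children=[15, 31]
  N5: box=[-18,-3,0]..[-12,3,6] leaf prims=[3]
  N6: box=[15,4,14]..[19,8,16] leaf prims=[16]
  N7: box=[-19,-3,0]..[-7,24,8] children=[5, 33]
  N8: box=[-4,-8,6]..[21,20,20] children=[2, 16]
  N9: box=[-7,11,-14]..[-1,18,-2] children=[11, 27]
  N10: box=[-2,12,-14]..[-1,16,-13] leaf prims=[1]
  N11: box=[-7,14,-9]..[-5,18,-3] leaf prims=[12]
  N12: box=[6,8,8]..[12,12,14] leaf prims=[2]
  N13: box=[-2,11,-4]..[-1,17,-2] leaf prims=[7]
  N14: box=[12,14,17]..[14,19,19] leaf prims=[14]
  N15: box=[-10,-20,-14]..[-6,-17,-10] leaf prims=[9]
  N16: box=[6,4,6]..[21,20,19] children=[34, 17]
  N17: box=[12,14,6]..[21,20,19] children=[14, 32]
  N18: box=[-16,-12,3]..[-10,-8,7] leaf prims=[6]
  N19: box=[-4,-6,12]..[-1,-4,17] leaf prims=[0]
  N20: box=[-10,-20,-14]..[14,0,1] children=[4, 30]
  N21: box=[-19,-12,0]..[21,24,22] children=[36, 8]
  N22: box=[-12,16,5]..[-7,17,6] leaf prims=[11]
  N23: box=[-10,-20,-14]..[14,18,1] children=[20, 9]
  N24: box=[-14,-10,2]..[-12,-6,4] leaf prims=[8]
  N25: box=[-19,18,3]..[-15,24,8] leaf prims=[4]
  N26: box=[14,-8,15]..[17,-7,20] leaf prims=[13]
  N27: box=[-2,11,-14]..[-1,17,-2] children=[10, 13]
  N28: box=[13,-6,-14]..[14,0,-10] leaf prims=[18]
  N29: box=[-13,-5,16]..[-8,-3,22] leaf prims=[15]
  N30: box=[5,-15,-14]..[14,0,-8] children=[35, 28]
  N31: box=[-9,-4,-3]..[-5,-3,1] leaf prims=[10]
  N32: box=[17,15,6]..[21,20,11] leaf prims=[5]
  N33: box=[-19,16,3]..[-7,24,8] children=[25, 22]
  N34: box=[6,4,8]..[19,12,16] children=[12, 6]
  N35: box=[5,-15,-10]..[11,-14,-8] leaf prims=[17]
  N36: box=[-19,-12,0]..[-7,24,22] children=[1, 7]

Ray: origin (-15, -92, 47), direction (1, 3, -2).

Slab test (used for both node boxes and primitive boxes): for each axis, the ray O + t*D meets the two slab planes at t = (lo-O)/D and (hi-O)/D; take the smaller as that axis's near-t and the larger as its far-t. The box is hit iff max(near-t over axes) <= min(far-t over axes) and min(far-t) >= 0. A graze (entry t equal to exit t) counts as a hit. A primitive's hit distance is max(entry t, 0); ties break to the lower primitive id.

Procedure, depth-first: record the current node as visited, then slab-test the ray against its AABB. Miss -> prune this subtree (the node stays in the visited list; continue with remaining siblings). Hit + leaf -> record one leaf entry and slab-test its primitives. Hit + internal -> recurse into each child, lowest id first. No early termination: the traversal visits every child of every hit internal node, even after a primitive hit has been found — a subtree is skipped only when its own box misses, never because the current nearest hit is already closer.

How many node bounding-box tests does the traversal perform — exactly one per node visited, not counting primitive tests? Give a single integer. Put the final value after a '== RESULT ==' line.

Traverse from the root:
N0 x:[-4,36] y:[24,116/3] z:[25/2,61/2] -> hit [24,61/2], descend [21, 23]
  N21 x:[-4,36] y:[80/3,116/3] z:[25/2,47/2] -> miss, prune
  N23 x:[5,29] y:[24,110/3] z:[23,61/2] -> hit [24,29], descend [9, 20]
    N9 x:[8,14] y:[103/3,110/3] z:[49/2,61/2] -> miss, prune
    N20 x:[5,29] y:[24,92/3] z:[23,61/2] -> hit [24,29], descend [4, 30]
      N4 x:[5,10] y:[24,89/3] z:[23,61/2] -> miss, prune
      N30 x:[20,29] y:[77/3,92/3] z:[55/2,61/2] -> hit [55/2,29], descend [28, 35]
        N28 x:[28,29] y:[86/3,92/3] z:[57/2,61/2] -> hit [86/3,29] leaf, test {P18@t=86/3}
        N35 x:[20,26] y:[77/3,26] z:[55/2,57/2] -> miss, prune

Visited [0, 21, 23, 9, 20, 4, 30, 28, 35]. Tests: 9 box, 1 leaf. Nearest: P18.

== RESULT ==
9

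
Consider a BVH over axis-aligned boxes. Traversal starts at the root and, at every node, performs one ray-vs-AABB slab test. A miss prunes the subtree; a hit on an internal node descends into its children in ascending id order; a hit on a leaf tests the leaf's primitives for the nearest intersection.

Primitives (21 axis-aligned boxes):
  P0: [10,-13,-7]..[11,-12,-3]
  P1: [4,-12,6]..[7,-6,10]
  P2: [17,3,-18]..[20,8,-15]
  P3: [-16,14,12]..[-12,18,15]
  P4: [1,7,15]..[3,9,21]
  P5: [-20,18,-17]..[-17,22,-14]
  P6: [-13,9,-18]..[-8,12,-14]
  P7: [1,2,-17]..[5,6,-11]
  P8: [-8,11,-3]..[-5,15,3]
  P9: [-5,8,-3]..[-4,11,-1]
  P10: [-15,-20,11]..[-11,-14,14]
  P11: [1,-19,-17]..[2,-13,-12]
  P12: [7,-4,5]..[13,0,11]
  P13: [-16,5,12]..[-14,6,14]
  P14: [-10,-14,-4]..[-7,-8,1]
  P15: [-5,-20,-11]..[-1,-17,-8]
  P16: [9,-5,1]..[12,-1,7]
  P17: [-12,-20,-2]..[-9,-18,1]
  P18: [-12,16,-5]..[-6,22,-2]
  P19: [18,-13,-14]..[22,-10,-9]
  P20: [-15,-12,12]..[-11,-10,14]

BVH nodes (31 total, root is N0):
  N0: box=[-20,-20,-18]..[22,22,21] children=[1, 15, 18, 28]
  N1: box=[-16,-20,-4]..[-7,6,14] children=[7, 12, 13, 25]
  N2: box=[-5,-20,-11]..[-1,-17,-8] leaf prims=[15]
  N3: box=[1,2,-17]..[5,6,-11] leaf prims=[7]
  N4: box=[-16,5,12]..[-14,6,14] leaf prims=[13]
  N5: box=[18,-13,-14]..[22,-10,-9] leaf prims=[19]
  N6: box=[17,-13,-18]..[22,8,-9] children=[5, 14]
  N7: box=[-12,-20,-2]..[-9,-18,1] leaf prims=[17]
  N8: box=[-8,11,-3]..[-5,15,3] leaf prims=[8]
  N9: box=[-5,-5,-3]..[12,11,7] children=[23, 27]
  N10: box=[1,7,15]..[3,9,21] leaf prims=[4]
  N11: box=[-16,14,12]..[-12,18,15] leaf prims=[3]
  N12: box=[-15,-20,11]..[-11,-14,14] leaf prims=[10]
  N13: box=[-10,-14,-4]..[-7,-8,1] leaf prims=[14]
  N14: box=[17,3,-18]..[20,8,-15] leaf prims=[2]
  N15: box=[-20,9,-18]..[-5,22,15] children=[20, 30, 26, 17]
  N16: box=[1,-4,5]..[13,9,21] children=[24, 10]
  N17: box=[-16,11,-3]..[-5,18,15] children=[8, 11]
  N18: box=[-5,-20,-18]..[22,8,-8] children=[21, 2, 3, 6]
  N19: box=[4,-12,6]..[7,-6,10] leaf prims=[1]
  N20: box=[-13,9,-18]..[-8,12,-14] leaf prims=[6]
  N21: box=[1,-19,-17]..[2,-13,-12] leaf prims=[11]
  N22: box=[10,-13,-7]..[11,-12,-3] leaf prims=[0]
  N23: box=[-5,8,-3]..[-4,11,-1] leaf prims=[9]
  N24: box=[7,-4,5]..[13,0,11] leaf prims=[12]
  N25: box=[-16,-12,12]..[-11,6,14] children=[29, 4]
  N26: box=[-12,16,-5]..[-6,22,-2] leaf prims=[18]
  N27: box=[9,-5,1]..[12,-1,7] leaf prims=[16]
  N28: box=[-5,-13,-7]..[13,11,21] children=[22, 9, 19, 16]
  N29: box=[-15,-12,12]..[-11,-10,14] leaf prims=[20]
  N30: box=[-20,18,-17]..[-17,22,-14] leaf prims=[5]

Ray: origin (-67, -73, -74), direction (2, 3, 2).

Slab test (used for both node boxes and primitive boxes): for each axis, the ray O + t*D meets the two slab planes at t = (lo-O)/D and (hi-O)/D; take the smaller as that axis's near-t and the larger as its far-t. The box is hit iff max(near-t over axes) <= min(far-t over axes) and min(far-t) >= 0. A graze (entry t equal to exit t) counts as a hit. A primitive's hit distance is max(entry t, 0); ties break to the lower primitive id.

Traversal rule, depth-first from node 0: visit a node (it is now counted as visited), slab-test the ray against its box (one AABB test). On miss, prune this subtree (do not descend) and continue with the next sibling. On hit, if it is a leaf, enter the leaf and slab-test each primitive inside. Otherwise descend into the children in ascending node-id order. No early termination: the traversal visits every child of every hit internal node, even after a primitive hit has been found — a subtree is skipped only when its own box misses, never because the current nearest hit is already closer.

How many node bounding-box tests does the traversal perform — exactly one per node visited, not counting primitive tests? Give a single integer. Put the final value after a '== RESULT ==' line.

Traverse from the root:
N0 x:[47/2,89/2] y:[53/3,95/3] z:[28,95/2] -> hit [28,95/3], descend [1, 15, 18, 28]
  N1 x:[51/2,30] y:[53/3,79/3] z:[35,44] -> miss, prune
  N15 x:[47/2,31] y:[82/3,95/3] z:[28,89/2] -> hit [28,31], descend [17, 20, 26, 30]
    N17 x:[51/2,31] y:[28,91/3] z:[71/2,89/2] -> miss, prune
    N20 x:[27,59/2] y:[82/3,85/3] z:[28,30] -> hit [28,85/3] leaf, test {P6@t=28}
    N26 x:[55/2,61/2] y:[89/3,95/3] z:[69/2,36] -> miss, prune
    N30 x:[47/2,25] y:[91/3,95/3] z:[57/2,30] -> miss, prune
  N18 x:[31,89/2] y:[53/3,27] z:[28,33] -> miss, prune
  N28 x:[31,40] y:[20,28] z:[67/2,95/2] -> miss, prune

order=[0, 1, 15, 17, 20, 26, 30, 18, 28]  |boxes|=9  |leaves|=1  hit=P6

== RESULT ==
9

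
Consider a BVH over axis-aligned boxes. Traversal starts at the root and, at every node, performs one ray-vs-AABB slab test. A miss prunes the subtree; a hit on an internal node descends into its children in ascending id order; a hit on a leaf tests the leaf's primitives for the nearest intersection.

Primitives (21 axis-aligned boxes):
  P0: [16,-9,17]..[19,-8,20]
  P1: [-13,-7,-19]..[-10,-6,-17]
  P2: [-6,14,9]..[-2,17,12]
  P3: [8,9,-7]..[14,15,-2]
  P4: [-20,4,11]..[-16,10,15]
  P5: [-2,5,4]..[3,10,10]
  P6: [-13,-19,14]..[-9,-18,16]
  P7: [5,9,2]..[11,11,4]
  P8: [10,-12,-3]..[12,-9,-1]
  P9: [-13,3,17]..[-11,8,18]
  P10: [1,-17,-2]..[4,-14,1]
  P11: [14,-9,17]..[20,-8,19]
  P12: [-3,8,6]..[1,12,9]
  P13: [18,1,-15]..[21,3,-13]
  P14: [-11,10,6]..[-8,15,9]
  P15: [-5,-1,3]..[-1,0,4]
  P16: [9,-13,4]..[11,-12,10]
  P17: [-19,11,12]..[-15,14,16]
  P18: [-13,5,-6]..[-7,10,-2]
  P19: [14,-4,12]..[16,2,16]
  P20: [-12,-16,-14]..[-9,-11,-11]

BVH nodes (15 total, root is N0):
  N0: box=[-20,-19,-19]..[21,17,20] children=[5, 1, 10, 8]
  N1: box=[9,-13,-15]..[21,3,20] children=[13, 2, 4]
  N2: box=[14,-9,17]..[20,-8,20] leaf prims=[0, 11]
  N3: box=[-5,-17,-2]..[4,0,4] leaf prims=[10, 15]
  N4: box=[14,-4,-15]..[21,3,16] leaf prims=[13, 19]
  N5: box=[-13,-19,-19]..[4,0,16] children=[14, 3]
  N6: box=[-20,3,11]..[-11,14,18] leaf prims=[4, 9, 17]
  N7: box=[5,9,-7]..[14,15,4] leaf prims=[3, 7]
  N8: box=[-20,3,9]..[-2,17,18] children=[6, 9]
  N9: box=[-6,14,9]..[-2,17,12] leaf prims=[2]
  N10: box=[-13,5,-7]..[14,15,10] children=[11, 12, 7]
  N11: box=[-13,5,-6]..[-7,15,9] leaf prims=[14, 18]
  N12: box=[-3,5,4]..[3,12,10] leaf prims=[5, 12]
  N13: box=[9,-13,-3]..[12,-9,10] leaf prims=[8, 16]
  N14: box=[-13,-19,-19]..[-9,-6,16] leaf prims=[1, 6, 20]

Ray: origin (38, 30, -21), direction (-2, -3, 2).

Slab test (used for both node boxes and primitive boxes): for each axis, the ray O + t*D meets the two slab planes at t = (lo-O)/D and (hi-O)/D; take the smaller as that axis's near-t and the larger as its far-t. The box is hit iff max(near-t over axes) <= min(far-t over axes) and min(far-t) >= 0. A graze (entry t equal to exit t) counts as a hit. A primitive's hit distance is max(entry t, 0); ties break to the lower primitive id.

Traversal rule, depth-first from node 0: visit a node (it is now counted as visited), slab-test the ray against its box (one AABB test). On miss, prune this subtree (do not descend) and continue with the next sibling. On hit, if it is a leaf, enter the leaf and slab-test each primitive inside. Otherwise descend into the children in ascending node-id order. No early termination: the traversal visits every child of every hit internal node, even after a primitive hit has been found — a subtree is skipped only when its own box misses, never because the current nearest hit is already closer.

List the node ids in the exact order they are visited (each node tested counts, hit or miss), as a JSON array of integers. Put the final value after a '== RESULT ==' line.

Walk:
N0 x:[17/2,29] y:[13/3,49/3] z:[1,41/2] -> hit [17/2,49/3], descend [1, 5, 8, 10]
  N1 x:[17/2,29/2] y:[9,43/3] z:[3,41/2] -> hit [9,43/3], descend [2, 4, 13]
    N2 x:[9,12] y:[38/3,13] z:[19,41/2] -> miss, prune
    N4 x:[17/2,12] y:[9,34/3] z:[3,37/2] -> hit [9,34/3] leaf, test {P13(miss), P19(miss)}
    N13 x:[13,29/2] y:[13,43/3] z:[9,31/2] -> hit [13,43/3] leaf, test {P8(miss), P16@t=14}
  N5 x:[17,51/2] y:[10,49/3] z:[1,37/2] -> miss, prune
  N8 x:[20,29] y:[13/3,9] z:[15,39/2] -> miss, prune
  N10 x:[12,51/2] y:[5,25/3] z:[7,31/2] -> miss, prune

Visited [0, 1, 2, 4, 13, 5, 8, 10]. Tests: 8 box, 2 leaf. Nearest: P16.

== RESULT ==
[0, 1, 2, 4, 13, 5, 8, 10]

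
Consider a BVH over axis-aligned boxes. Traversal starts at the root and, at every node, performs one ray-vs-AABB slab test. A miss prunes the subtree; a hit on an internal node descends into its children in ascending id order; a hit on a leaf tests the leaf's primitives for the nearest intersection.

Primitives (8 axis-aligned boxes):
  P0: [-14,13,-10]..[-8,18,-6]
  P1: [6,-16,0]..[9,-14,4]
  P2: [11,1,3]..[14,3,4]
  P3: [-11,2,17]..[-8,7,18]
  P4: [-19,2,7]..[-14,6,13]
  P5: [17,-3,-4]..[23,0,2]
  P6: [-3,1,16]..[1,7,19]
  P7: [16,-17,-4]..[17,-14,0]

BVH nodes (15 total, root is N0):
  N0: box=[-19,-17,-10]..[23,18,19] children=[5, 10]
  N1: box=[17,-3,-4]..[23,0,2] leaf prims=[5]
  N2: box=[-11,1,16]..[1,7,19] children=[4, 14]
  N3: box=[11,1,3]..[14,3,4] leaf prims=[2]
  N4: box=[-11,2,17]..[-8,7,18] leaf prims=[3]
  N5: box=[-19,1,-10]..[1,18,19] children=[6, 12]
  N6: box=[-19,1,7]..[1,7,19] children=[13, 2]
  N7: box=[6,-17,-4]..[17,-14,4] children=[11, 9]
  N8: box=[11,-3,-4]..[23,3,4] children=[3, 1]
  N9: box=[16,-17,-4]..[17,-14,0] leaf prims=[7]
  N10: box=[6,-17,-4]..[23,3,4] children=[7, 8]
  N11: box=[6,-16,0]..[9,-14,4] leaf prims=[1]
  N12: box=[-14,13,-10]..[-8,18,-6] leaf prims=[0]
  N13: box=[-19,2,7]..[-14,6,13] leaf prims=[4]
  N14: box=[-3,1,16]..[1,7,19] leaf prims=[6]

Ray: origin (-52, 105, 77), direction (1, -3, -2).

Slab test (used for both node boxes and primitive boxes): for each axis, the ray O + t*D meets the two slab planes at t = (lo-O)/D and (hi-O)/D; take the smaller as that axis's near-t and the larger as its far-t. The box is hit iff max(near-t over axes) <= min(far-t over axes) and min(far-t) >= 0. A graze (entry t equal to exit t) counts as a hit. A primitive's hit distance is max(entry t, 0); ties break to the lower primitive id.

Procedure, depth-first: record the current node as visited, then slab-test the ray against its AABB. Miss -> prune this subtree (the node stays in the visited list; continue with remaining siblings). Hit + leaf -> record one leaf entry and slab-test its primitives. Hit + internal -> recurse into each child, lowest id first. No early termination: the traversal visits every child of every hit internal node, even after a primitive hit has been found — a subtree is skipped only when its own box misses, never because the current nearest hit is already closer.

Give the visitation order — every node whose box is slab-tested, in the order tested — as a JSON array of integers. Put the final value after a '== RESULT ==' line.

Traverse from the root:
N0 x:[33,75] y:[29,122/3] z:[29,87/2] -> hit [33,122/3], descend [5, 10]
  N5 x:[33,53] y:[29,104/3] z:[29,87/2] -> hit [33,104/3], descend [6, 12]
    N6 x:[33,53] y:[98/3,104/3] z:[29,35] -> hit [33,104/3], descend [2, 13]
      N2 x:[41,53] y:[98/3,104/3] z:[29,61/2] -> miss, prune
      N13 x:[33,38] y:[33,103/3] z:[32,35] -> hit [33,103/3] leaf, test {P4@t=33}
    N12 x:[38,44] y:[29,92/3] z:[83/2,87/2] -> miss, prune
  N10 x:[58,75] y:[34,122/3] z:[73/2,81/2] -> miss, prune

7 AABB tests over nodes [0, 5, 6, 2, 13, 12, 10]; 1 leaf entered; closest P4.

== RESULT ==
[0, 5, 6, 2, 13, 12, 10]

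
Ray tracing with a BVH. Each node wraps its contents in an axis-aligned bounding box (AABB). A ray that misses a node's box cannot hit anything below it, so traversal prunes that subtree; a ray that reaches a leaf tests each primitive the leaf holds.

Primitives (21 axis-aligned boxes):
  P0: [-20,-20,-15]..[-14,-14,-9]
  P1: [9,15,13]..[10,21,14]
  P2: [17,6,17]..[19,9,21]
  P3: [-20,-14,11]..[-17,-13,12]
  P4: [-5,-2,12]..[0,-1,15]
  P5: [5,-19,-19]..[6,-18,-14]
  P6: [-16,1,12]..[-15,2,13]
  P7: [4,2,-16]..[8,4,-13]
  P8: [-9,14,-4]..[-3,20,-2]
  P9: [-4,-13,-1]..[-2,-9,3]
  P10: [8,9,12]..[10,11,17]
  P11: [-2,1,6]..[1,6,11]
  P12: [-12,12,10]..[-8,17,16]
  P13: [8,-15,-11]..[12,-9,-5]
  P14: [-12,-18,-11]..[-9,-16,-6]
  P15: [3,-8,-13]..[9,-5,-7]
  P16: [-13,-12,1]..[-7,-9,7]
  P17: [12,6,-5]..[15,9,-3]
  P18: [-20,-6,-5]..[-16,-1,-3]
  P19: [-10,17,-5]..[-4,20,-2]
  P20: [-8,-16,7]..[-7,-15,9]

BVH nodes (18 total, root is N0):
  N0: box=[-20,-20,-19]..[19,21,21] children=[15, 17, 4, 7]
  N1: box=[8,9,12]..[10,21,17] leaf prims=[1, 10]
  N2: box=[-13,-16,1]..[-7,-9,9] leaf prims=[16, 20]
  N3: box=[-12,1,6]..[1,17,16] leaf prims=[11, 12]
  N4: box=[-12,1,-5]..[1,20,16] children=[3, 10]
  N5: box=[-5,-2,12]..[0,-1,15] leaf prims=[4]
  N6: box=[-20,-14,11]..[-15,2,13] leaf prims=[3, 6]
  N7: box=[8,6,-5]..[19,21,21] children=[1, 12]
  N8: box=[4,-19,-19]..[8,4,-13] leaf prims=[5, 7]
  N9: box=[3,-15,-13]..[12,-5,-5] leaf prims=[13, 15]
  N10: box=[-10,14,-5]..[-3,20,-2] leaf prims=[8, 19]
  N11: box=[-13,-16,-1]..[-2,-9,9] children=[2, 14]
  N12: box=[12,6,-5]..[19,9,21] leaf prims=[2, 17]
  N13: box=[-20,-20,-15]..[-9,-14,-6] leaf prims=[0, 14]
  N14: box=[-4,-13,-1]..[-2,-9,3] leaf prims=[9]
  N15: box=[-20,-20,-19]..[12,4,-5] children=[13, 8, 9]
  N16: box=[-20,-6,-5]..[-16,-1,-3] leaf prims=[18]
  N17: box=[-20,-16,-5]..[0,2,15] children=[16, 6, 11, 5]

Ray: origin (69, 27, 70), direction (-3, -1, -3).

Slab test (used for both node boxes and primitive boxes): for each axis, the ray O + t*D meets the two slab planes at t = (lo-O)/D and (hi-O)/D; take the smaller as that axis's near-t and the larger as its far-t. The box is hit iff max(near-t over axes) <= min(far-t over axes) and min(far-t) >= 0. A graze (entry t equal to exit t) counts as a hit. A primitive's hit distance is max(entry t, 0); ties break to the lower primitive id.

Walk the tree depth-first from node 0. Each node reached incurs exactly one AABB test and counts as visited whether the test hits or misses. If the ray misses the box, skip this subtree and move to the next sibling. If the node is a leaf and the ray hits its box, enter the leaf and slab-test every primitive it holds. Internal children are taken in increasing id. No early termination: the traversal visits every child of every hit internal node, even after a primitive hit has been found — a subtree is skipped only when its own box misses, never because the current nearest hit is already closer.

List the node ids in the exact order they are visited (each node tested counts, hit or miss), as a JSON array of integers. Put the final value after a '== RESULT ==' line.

Traverse from the root:
N0 x:[50/3,89/3] y:[6,47] z:[49/3,89/3] -> hit [50/3,89/3], descend [4, 7, 15, 17]
  N4 x:[68/3,27] y:[7,26] z:[18,25] -> hit [68/3,25], descend [3, 10]
    N3 x:[68/3,27] y:[10,26] z:[18,64/3] -> miss, prune
    N10 x:[24,79/3] y:[7,13] z:[24,25] -> miss, prune
  N7 x:[50/3,61/3] y:[6,21] z:[49/3,25] -> hit [50/3,61/3], descend [1, 12]
    N1 x:[59/3,61/3] y:[6,18] z:[53/3,58/3] -> miss, prune
    N12 x:[50/3,19] y:[18,21] z:[49/3,25] -> hit [18,19] leaf, test {P2(miss), P17(miss)}
  N15 x:[19,89/3] y:[23,47] z:[25,89/3] -> hit [25,89/3], descend [8, 9, 13]
    N8 x:[61/3,65/3] y:[23,46] z:[83/3,89/3] -> miss, prune
    N9 x:[19,22] y:[32,42] z:[25,83/3] -> miss, prune
    N13 x:[26,89/3] y:[41,47] z:[76/3,85/3] -> miss, prune
  N17 x:[23,89/3] y:[25,43] z:[55/3,25] -> hit [25,25], descend [5, 6, 11, 16]
    N5 x:[23,74/3] y:[28,29] z:[55/3,58/3] -> miss, prune
    N6 x:[28,89/3] y:[25,41] z:[19,59/3] -> miss, prune
    N11 x:[71/3,82/3] y:[36,43] z:[61/3,71/3] -> miss, prune
    N16 x:[85/3,89/3] y:[28,33] z:[73/3,25] -> miss, prune

Visited [0, 4, 3, 10, 7, 1, 12, 15, 8, 9, 13, 17, 5, 6, 11, 16]. Tests: 16 box, 1 leaf. Nearest: miss.

== RESULT ==
[0, 4, 3, 10, 7, 1, 12, 15, 8, 9, 13, 17, 5, 6, 11, 16]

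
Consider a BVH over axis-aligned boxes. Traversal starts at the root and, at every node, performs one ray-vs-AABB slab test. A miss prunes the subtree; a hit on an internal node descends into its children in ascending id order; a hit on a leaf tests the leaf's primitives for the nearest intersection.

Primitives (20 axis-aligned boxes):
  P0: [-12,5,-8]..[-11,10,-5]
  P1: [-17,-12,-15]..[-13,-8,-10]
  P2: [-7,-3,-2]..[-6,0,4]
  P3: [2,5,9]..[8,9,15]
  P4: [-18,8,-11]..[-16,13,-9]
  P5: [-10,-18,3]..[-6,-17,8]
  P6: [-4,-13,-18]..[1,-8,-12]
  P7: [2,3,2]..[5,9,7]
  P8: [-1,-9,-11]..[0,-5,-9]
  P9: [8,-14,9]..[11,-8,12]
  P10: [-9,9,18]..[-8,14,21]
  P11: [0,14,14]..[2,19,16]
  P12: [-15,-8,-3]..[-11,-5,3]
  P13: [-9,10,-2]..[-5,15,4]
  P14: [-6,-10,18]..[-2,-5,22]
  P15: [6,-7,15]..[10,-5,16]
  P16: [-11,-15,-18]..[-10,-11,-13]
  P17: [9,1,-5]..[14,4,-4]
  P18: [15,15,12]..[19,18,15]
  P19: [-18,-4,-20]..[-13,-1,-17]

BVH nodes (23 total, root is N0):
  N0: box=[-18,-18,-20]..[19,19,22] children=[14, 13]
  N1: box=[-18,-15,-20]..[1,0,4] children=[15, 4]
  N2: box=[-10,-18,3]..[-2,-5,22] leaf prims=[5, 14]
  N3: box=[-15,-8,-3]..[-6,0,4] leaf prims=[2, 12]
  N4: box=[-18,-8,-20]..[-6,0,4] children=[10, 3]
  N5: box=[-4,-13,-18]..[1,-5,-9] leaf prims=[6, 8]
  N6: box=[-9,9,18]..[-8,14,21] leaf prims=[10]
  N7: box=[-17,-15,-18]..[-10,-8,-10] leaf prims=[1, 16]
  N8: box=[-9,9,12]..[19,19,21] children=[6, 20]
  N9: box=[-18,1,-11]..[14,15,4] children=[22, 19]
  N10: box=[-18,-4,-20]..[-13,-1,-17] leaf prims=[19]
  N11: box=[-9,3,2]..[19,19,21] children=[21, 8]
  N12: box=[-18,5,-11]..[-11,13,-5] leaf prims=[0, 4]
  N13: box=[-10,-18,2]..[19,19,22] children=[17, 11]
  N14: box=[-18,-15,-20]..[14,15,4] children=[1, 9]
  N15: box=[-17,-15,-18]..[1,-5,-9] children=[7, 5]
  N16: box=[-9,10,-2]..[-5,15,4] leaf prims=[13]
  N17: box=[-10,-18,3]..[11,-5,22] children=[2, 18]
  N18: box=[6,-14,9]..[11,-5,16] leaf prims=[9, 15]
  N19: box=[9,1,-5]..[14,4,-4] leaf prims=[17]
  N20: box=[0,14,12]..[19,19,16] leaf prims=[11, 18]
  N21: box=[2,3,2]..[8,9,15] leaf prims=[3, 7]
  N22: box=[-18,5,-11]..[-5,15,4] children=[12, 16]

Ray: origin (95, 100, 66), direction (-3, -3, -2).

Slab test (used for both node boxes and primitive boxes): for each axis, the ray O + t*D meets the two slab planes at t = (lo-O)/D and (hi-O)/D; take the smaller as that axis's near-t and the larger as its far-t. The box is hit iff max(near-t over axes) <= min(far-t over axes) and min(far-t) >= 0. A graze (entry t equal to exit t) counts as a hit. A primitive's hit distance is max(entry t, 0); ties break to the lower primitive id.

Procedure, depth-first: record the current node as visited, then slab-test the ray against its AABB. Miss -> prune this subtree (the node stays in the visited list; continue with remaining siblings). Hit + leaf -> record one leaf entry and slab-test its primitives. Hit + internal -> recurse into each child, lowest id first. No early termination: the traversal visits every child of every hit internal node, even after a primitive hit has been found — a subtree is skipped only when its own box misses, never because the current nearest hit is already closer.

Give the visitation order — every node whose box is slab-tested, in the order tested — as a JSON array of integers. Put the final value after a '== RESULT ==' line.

Walk:
N0 x:[76/3,113/3] y:[27,118/3] z:[22,43] -> hit [27,113/3], descend [13, 14]
  N13 x:[76/3,35] y:[27,118/3] z:[22,32] -> hit [27,32], descend [11, 17]
    N11 x:[76/3,104/3] y:[27,97/3] z:[45/2,32] -> hit [27,32], descend [8, 21]
      N8 x:[76/3,104/3] y:[27,91/3] z:[45/2,27] -> hit [27,27], descend [6, 20]
        N6 x:[103/3,104/3] y:[86/3,91/3] z:[45/2,24] -> miss, prune
        N20 x:[76/3,95/3] y:[27,86/3] z:[25,27] -> hit [27,27] leaf, test {P11(miss), P18(miss)}
      N21 x:[29,31] y:[91/3,97/3] z:[51/2,32] -> hit [91/3,31] leaf, test {P3(miss), P7@t=91/3}
    N17 x:[28,35] y:[35,118/3] z:[22,63/2] -> miss, prune
  N14 x:[27,113/3] y:[85/3,115/3] z:[31,43] -> hit [31,113/3], descend [1, 9]
    N1 x:[94/3,113/3] y:[100/3,115/3] z:[31,43] -> hit [100/3,113/3], descend [4, 15]
      N4 x:[101/3,113/3] y:[100/3,36] z:[31,43] -> hit [101/3,36], descend [3, 10]
        N3 x:[101/3,110/3] y:[100/3,36] z:[31,69/2] -> hit [101/3,69/2] leaf, test {P2@t=101/3, P12(miss)}
        N10 x:[36,113/3] y:[101/3,104/3] z:[83/2,43] -> miss, prune
      N15 x:[94/3,112/3] y:[35,115/3] z:[75/2,42] -> miss, prune
    N9 x:[27,113/3] y:[85/3,33] z:[31,77/2] -> hit [31,33], descend [19, 22]
      N19 x:[27,86/3] y:[32,33] z:[35,71/2] -> miss, prune
      N22 x:[100/3,113/3] y:[85/3,95/3] z:[31,77/2] -> miss, prune

Summary -> nodes [0, 13, 11, 8, 6, 20, 21, 17, 14, 1, 4, 3, 10, 15, 9, 19, 22]; box-tests=17; leaf-entries=3; first=P7

== RESULT ==
[0, 13, 11, 8, 6, 20, 21, 17, 14, 1, 4, 3, 10, 15, 9, 19, 22]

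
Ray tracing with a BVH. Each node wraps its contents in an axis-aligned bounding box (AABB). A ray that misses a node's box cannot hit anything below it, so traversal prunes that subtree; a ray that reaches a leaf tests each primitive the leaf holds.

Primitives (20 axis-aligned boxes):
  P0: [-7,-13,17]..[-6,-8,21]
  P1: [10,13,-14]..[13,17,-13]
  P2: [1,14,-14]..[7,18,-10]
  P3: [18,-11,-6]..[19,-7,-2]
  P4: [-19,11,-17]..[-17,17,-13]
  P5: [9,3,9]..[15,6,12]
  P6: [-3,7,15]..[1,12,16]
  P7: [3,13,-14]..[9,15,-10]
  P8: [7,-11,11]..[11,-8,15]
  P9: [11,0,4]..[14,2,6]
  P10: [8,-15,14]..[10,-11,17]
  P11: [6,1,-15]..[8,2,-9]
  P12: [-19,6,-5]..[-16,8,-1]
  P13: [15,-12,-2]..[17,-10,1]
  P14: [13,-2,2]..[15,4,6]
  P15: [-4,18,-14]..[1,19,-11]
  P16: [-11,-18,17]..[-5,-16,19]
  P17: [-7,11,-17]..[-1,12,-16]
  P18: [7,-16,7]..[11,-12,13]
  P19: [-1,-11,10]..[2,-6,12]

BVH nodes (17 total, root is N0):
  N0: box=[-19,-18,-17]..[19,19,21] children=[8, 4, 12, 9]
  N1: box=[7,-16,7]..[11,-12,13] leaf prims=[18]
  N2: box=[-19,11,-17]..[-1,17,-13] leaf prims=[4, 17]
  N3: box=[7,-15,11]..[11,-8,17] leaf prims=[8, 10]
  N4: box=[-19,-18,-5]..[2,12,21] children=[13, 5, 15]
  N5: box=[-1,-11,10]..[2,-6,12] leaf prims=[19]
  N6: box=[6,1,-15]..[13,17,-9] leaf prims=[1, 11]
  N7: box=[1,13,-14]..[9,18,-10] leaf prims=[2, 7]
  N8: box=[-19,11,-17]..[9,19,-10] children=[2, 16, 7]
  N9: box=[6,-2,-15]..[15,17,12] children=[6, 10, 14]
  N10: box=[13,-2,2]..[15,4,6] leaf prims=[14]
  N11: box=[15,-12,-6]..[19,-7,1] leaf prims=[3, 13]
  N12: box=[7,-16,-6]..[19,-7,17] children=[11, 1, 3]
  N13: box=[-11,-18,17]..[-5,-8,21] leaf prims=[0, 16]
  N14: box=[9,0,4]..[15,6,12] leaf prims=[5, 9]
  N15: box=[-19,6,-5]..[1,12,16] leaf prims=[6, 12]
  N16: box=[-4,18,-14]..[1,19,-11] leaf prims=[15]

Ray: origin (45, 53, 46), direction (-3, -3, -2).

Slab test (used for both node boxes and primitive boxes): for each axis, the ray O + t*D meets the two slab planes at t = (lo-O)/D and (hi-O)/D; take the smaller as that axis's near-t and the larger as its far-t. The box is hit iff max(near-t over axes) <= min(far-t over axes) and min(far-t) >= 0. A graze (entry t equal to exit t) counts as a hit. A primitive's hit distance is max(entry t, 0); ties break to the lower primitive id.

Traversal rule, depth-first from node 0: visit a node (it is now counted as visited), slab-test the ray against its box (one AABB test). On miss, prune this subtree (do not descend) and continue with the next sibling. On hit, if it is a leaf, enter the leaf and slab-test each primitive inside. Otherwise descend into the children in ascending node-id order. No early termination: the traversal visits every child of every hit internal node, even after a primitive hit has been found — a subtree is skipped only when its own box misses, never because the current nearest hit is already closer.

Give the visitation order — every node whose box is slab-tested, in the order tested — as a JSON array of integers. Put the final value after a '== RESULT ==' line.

Walk:
N0 x:[26/3,64/3] y:[34/3,71/3] z:[25/2,63/2] -> hit [25/2,64/3], descend [4, 8, 9, 12]
  N4 x:[43/3,64/3] y:[41/3,71/3] z:[25/2,51/2] -> hit [43/3,64/3], descend [5, 13, 15]
    N5 x:[43/3,46/3] y:[59/3,64/3] z:[17,18] -> miss, prune
    N13 x:[50/3,56/3] y:[61/3,71/3] z:[25/2,29/2] -> miss, prune
    N15 x:[44/3,64/3] y:[41/3,47/3] z:[15,51/2] -> hit [15,47/3] leaf, test {P6@t=15, P12(miss)}
  N8 x:[12,64/3] y:[34/3,14] z:[28,63/2] -> miss, prune
  N9 x:[10,13] y:[12,55/3] z:[17,61/2] -> miss, prune
  N12 x:[26/3,38/3] y:[20,23] z:[29/2,26] -> miss, prune

8 AABB tests over nodes [0, 4, 5, 13, 15, 8, 9, 12]; 1 leaf entered; closest P6.

== RESULT ==
[0, 4, 5, 13, 15, 8, 9, 12]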